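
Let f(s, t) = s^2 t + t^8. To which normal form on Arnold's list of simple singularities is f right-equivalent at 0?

D_9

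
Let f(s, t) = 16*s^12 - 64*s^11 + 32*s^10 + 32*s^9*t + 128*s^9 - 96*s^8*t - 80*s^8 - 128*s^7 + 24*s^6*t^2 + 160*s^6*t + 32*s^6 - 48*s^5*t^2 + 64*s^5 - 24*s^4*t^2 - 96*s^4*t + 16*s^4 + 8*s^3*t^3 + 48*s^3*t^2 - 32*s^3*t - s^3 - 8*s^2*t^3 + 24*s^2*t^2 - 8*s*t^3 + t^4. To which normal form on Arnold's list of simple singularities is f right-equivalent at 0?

E6

The Hessian of f at 0 is [[0, 0], [0, 0]] with rank 0, so corank 2. A Groebner basis of the Jacobian ideal J(f) in C{s,t} is {t^4, s*t^2 - t^3/6, s^2}; counting standard monomials gives mu = 6. Corank 2; j^3 = -s^3 is a perfect cube, so E-series; the 4-jet and mu = 6 give E_6.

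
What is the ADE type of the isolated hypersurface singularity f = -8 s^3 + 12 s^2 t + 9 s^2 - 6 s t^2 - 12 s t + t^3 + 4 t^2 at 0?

A2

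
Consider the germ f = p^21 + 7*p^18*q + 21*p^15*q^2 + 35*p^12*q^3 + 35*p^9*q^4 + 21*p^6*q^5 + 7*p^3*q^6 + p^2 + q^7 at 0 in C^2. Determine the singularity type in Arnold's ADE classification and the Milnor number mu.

Type A_{6}, Milnor number mu = 6.

The Hessian of f at 0 has rank 1. Corank 1: A-series; mu = 6 gives A_6.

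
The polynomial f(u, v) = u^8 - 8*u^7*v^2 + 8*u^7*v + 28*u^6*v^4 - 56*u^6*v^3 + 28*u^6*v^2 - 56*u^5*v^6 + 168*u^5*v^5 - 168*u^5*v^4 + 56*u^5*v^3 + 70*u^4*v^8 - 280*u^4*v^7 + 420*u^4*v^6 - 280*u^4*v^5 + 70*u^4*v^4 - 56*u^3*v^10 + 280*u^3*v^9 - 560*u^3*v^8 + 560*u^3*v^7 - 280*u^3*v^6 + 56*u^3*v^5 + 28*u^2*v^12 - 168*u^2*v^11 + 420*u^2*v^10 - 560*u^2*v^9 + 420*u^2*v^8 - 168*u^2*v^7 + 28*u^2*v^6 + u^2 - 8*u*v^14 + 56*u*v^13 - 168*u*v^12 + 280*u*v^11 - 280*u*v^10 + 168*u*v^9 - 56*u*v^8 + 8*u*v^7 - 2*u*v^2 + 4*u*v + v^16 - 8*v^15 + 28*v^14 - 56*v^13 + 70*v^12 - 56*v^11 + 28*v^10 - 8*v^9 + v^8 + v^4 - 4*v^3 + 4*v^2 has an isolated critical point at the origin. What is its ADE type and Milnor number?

Type A_{7}, Milnor number mu = 7.

The Hessian of f at 0 has rank 1. Corank 1: A-series; mu = 7 gives A_7.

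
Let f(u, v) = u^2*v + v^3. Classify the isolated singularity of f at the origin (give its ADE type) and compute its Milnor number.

The Hessian of f at 0 is [[0, 0], [0, 0]] with rank 0, so corank 2. A Groebner basis of the Jacobian ideal J(f) in C{u,v} is {v^3, u^2 + 3*v^2, u*v}; counting standard monomials gives mu = 4. Corank 2; j^3 = v*(u^2 + v^2) splits into three distinct lines over C (the quadratic factor has nonzero discriminant), so D_4.

Type D4, Milnor number mu = 4.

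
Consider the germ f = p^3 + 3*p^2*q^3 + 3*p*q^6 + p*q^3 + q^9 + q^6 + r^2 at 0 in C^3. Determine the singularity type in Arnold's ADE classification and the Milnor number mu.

The Hessian of f at 0 has rank 1. Corank 2; j^3 = p^3 is a perfect cube, so E-series; the 4-jet and mu = 7 give E_7.

Type E_{7}, Milnor number mu = 7.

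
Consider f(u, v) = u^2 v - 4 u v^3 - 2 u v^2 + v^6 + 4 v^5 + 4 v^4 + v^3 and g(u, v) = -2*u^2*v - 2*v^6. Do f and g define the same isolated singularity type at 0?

The Hessian of f at 0 is [[0, 0], [0, 0]] with rank 0, so corank 2. A Groebner basis of the Jacobian ideal J(f) in C{u,v} is {u^3 + 2*u^2 - 7*u*v^2 - u*v - v^2, u^2*v + 2*u^2/3 - 10*u*v^2/3 - u*v/6 - v^2/2, -u*v/2 + v^3 + v^2/2}; counting standard monomials gives mu = 7. Corank 2; j^3 = v*(u - v)^2 has shape L^2 M (L != M), so D-series; mu = 7 gives D_7. The Hessian of g at 0 is [[0, 0], [0, 0]] with rank 0, so corank 2. A Groebner basis of the Jacobian ideal J(g) in C{u,v} is {u^2/6 + v^5, u^3, u*v}; counting standard monomials gives mu = 7. Corank 2; j^3 = -2*u^2*v has shape L^2 M (L != M), so D-series; mu = 7 gives D_7. Both have type D_7, hence right-equivalent.

Yes.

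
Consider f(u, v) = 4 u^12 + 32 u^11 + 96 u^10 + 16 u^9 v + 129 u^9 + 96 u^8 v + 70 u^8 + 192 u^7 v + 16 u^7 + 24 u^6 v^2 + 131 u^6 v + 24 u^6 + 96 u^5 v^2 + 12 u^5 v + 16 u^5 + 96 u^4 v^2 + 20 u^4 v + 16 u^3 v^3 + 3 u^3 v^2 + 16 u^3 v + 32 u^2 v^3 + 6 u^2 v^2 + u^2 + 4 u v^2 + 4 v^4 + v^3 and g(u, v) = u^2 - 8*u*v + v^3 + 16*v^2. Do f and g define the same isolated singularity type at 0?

The Hessian of f at 0 has rank 1. Corank 1: A-series; mu = 2 gives A_2. The Hessian of g at 0 has rank 1. Corank 1: A-series; mu = 2 gives A_2. Both have type A_2, hence right-equivalent.

Yes.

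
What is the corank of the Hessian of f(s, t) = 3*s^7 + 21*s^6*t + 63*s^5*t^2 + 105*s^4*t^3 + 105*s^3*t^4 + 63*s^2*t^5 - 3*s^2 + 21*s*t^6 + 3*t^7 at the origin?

1

Hessian at 0 has rank 1.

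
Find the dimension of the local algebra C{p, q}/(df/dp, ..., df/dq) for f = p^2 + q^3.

The Hessian of f at 0 has rank 1. Corank 1: A-series; mu = 2 gives A_2.

2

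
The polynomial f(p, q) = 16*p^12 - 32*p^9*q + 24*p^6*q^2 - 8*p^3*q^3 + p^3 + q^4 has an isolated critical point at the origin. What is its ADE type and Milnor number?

Type E6, Milnor number mu = 6.

The Hessian of f at 0 has rank 0. Corank 2; j^3 = p^3 is a perfect cube, so E-series; the 4-jet and mu = 6 give E_6.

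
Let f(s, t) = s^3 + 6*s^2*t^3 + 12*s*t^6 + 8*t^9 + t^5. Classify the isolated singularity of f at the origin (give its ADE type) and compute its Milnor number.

The Hessian of f at 0 has rank 0. Corank 2; j^3 = s^3 is a perfect cube, so E-series; the 5-jet and mu = 8 give E_8.

Type E_8, Milnor number mu = 8.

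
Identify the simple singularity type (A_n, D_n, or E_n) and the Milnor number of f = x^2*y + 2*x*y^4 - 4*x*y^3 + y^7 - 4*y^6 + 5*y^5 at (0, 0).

The Hessian of f at 0 has rank 0. Corank 2; j^3 = x^2*y has shape L^2 M (L != M), so D-series; mu = 6 gives D_6.

Type D_6, Milnor number mu = 6.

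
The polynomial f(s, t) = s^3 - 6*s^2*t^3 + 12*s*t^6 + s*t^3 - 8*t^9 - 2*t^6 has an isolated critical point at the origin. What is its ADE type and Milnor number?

Type E_{7}, Milnor number mu = 7.

The Hessian of f at 0 has rank 0. Corank 2; j^3 = s^3 is a perfect cube, so E-series; the 4-jet and mu = 7 give E_7.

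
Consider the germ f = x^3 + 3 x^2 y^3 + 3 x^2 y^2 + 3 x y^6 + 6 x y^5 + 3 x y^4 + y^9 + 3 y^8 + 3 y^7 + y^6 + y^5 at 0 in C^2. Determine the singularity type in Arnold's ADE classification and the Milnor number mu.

The Hessian of f at 0 has rank 0. Corank 2; j^3 = x^3 is a perfect cube, so E-series; the 5-jet and mu = 8 give E_8.

Type E_{8}, Milnor number mu = 8.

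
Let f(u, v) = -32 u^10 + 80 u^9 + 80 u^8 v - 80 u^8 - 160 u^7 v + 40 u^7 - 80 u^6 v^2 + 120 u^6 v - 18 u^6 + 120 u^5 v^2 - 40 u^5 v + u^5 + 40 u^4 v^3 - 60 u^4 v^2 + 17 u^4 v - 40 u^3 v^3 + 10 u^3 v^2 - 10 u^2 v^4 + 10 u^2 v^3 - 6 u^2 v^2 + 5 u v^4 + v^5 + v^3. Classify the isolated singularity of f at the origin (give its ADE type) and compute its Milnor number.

Type E_{8}, Milnor number mu = 8.

The Hessian of f at 0 is [[0, 0], [0, 0]] with rank 0, so corank 2. A Groebner basis of the Jacobian ideal J(f) in C{u,v} is {u^4 + u*v^2, u^2*v + u*v^2 - v^2/4, v^3}; counting standard monomials gives mu = 8. Corank 2; j^3 = v^3 is a perfect cube, so E-series; the 5-jet and mu = 8 give E_8.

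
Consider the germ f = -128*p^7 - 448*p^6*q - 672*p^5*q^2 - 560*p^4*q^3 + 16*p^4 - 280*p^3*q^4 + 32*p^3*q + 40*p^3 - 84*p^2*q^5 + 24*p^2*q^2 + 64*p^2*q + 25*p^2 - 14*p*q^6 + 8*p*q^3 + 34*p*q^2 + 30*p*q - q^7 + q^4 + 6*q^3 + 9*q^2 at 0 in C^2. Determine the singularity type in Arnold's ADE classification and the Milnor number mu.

Type A_{6}, Milnor number mu = 6.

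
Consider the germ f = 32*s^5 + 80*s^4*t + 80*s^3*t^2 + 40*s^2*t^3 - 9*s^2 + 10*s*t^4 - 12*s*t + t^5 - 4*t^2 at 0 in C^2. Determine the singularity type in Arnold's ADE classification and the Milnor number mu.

Type A4, Milnor number mu = 4.

The Hessian of f at 0 is [[-18, -12], [-12, -8]] with rank 1, so corank 1. A Groebner basis of the Jacobian ideal J(f) in C{s,t} is {t^4, s + 2*t/3}; counting standard monomials gives mu = 4. Corank 1: A-series; mu = 4 gives A_4.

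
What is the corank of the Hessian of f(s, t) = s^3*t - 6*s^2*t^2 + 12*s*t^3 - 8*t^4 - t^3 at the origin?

2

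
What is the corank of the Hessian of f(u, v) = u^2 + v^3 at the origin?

1

The Hessian at 0 is [[2, 0], [0, 0]] of rank 1; hence corank 1.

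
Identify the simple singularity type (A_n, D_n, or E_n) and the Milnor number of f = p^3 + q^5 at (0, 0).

The Hessian of f at 0 is [[0, 0], [0, 0]] with rank 0, so corank 2. A Groebner basis of the Jacobian ideal J(f) in C{p,q} is {q^4, p^2}; counting standard monomials gives mu = 8. Corank 2; j^3 = p^3 is a perfect cube, so E-series; the 5-jet and mu = 8 give E_8.

Type E8, Milnor number mu = 8.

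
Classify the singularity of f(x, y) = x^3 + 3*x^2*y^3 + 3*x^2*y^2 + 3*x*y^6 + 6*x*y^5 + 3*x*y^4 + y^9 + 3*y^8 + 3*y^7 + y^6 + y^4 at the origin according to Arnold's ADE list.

E_6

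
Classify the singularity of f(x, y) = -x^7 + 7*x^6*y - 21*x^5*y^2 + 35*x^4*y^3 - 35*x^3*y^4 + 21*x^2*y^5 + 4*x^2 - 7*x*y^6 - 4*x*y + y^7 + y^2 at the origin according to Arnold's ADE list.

The Hessian of f at 0 has rank 1. Corank 1: A-series; mu = 6 gives A_6.

A_{6}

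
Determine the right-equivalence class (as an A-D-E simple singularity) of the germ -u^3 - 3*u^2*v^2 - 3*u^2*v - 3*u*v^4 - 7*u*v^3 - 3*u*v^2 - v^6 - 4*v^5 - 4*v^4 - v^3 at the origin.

The Hessian of f at 0 has rank 0. Corank 2; j^3 = -(u + v)^3 is a perfect cube, so E-series; the 4-jet and mu = 7 give E_7.

E7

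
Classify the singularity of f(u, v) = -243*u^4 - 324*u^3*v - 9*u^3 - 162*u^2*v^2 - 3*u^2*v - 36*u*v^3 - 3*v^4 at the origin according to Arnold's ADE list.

The Hessian of f at 0 is [[0, 0], [0, 0]] with rank 0, so corank 2. A Groebner basis of the Jacobian ideal J(f) in C{u,v} is {u*v^2, -u*v/12 + v^3, u^2 + u*v/3}; counting standard monomials gives mu = 5. Corank 2; j^3 = -3*u^2*(3*u + v) has shape L^2 M (L != M), so D-series; mu = 5 gives D_5.

D_{5}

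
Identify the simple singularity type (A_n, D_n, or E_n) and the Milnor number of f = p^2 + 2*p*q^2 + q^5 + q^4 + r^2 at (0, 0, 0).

Type A4, Milnor number mu = 4.

The Hessian of f at 0 has rank 2. Corank 1: A-series; mu = 4 gives A_4.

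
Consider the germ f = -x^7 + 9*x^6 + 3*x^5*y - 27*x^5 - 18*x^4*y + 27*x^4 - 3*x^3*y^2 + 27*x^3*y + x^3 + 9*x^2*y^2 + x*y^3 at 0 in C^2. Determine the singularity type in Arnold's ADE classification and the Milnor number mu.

The Hessian of f at 0 has rank 0. Corank 2; j^3 = x^3 is a perfect cube, so E-series; the 4-jet and mu = 7 give E_7.

Type E_7, Milnor number mu = 7.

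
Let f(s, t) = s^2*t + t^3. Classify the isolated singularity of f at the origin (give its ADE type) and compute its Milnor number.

Type D4, Milnor number mu = 4.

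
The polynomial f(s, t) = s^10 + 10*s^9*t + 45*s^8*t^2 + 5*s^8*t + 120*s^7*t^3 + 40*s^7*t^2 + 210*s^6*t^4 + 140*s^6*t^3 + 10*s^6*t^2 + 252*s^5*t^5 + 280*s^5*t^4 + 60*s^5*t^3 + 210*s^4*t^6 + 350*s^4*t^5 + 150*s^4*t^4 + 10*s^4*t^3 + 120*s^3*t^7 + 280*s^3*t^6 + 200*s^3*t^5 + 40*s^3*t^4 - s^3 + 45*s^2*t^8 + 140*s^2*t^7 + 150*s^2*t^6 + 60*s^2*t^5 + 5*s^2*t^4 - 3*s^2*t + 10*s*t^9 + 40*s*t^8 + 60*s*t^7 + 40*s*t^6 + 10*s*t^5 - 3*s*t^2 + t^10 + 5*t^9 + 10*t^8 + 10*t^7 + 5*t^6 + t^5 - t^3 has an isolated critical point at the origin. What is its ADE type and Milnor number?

The Hessian of f at 0 has rank 0. Corank 2; j^3 = -(s + t)^3 is a perfect cube, so E-series; the 5-jet and mu = 8 give E_8.

Type E_{8}, Milnor number mu = 8.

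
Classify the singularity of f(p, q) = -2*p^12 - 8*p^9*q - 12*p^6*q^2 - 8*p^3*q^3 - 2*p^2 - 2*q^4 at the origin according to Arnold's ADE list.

A_{3}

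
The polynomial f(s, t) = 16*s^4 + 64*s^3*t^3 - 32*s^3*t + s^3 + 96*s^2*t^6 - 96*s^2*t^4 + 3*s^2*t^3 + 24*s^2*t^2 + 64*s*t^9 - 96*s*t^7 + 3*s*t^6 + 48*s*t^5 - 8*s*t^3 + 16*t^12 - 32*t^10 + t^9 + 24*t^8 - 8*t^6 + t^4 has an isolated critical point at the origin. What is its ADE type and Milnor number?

Type E6, Milnor number mu = 6.

The Hessian of f at 0 is [[0, 0], [0, 0]] with rank 0, so corank 2. A Groebner basis of the Jacobian ideal J(f) in C{s,t} is {t^4, s*t^2 - t^3/6, s^2}; counting standard monomials gives mu = 6. Corank 2; j^3 = s^3 is a perfect cube, so E-series; the 4-jet and mu = 6 give E_6.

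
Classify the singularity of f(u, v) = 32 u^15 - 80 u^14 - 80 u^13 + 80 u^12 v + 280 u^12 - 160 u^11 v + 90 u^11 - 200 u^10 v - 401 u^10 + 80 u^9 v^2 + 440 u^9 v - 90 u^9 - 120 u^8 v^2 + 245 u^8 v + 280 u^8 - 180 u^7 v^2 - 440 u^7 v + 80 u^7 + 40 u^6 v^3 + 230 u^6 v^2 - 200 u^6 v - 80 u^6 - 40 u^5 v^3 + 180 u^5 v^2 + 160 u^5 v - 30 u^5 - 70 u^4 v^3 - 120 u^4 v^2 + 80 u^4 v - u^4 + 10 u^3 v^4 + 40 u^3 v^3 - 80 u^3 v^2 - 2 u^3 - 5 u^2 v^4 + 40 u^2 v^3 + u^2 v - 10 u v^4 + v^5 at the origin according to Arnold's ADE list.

The Hessian of f at 0 is [[0, 0], [0, 0]] with rank 0, so corank 2. A Groebner basis of the Jacobian ideal J(f) in C{u,v} is {u*v/10 + v^4, u*v^2, u^2 - u*v/2}; counting standard monomials gives mu = 6. Corank 2; j^3 = -u^2*(2*u - v) has shape L^2 M (L != M), so D-series; mu = 6 gives D_6.

D6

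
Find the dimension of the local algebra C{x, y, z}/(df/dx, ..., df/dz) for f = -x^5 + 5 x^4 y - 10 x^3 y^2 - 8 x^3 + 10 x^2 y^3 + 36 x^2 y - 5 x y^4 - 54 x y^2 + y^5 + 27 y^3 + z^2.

The Hessian of f at 0 has rank 1. Corank 2; j^3 = -(2*x - 3*y)^3 is a perfect cube, so E-series; the 5-jet and mu = 8 give E_8.

8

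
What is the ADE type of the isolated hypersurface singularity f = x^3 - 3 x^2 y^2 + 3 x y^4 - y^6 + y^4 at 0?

E_{6}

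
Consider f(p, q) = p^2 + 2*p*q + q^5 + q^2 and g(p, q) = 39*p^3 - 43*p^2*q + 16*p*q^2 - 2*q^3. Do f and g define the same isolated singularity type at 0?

The Hessian of f at 0 is [[2, 2], [2, 2]] with rank 1, so corank 1. A Groebner basis of the Jacobian ideal J(f) in C{p,q} is {q^4, p + q}; counting standard monomials gives mu = 4. Corank 1: A-series; mu = 4 gives A_4. The Hessian of g at 0 is [[0, 0], [0, 0]] with rank 0, so corank 2. A Groebner basis of the Jacobian ideal J(g) in C{p,q} is {q^3, p^2 - 2*q^2/23, p*q - 7*q^2/23}; counting standard monomials gives mu = 4. Corank 2; j^3 = (3*p - q)*(13*p^2 - 10*p*q + 2*q^2) splits into three distinct lines over C (the quadratic factor has nonzero discriminant), so D_4. f is A_4 but g is D_4, hence not right-equivalent.

No.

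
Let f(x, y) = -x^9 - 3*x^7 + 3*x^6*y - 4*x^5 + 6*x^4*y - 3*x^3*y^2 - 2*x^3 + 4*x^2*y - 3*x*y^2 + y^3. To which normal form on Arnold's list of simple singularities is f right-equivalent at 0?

The Hessian of f at 0 has rank 0. Corank 2; j^3 = -(x - y)*(2*x^2 - 2*x*y + y^2) splits into three distinct lines over C (the quadratic factor has nonzero discriminant), so D_4.

D_{4}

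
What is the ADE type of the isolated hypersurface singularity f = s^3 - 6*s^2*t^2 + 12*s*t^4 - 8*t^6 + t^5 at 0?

E_8

The Hessian of f at 0 is [[0, 0], [0, 0]] with rank 0, so corank 2. A Groebner basis of the Jacobian ideal J(f) in C{s,t} is {t^4, s^3, -s^2/4 + s*t^2}; counting standard monomials gives mu = 8. Corank 2; j^3 = s^3 is a perfect cube, so E-series; the 5-jet and mu = 8 give E_8.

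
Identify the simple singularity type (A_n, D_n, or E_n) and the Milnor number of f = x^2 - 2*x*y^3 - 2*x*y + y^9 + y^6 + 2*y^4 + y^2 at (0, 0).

Type A_{8}, Milnor number mu = 8.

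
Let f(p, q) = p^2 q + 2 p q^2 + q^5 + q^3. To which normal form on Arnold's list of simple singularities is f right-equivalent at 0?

D_{6}

The Hessian of f at 0 is [[0, 0], [0, 0]] with rank 0, so corank 2. A Groebner basis of the Jacobian ideal J(f) in C{p,q} is {p^2/5 + q^4 - q^2/5, p^3 + q^3, p*q + q^2}; counting standard monomials gives mu = 6. Corank 2; j^3 = q*(p + q)^2 has shape L^2 M (L != M), so D-series; mu = 6 gives D_6.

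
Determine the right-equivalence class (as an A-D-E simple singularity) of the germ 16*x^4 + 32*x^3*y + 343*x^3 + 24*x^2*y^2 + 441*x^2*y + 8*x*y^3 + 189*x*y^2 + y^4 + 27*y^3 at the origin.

The Hessian of f at 0 is [[0, 0], [0, 0]] with rank 0, so corank 2. A Groebner basis of the Jacobian ideal J(f) in C{x,y} is {y^4, x*y^2 + 19*y^3/42, x^2 + 6*x*y/7 + 9*y^2/49}; counting standard monomials gives mu = 6. Corank 2; j^3 = (7*x + 3*y)^3 is a perfect cube, so E-series; the 4-jet and mu = 6 give E_6.

E6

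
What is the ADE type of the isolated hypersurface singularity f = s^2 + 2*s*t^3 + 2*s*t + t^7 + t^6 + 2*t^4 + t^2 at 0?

A6

The Hessian of f at 0 has rank 1. Corank 1: A-series; mu = 6 gives A_6.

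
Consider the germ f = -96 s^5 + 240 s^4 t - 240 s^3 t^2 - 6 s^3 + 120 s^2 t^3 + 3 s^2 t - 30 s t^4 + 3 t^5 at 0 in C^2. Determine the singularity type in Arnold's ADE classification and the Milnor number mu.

Type D_{6}, Milnor number mu = 6.

The Hessian of f at 0 is [[0, 0], [0, 0]] with rank 0, so corank 2. A Groebner basis of the Jacobian ideal J(f) in C{s,t} is {s*t/10 + t^4, s*t^2, s^2 - s*t/2}; counting standard monomials gives mu = 6. Corank 2; j^3 = -3*s^2*(2*s - t) has shape L^2 M (L != M), so D-series; mu = 6 gives D_6.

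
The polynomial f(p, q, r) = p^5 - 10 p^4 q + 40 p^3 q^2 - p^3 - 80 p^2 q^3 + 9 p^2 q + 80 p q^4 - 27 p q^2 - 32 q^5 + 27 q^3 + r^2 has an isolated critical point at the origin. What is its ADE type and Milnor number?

Type E_8, Milnor number mu = 8.

The Hessian of f at 0 is [[0, 0, 0], [0, 0, 0], [0, 0, 2]] with rank 1, so corank 2. A Groebner basis of the Jacobian ideal J(f) in C{p,q,r} is {q^5, p*q^3 - 11*q^4/4, p^2 - 6*p*q + 9*q^2, r}; counting standard monomials gives mu = 8. Corank 2; j^3 = -(p - 3*q)^3 is a perfect cube, so E-series; the 5-jet and mu = 8 give E_8.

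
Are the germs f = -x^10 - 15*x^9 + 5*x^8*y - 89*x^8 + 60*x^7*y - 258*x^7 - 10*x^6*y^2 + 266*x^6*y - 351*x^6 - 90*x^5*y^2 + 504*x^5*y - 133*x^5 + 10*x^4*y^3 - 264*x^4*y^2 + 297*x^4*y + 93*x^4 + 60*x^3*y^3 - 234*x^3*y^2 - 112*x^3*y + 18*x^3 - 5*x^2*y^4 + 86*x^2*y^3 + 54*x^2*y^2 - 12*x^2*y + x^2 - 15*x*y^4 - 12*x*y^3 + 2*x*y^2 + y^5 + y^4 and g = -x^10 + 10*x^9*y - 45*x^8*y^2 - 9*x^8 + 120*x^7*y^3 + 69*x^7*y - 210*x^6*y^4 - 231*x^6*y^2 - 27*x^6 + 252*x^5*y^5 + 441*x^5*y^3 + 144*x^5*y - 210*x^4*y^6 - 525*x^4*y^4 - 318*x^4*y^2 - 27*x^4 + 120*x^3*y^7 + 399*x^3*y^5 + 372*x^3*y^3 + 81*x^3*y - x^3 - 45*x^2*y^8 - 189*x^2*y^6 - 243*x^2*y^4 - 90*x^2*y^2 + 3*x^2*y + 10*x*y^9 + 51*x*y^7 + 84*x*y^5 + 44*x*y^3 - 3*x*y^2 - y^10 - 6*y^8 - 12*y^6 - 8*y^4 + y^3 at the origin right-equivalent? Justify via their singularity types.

No.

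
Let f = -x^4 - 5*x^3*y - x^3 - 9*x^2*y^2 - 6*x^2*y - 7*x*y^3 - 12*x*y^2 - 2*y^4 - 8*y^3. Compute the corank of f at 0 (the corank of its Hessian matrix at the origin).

The Hessian at 0 is [[0, 0], [0, 0]] of rank 0; hence corank 2.

2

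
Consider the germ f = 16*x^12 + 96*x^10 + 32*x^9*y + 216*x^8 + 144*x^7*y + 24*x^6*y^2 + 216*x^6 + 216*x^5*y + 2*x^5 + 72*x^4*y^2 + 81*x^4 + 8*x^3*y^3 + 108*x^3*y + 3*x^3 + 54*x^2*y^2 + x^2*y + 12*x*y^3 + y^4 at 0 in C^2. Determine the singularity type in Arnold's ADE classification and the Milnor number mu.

Type D5, Milnor number mu = 5.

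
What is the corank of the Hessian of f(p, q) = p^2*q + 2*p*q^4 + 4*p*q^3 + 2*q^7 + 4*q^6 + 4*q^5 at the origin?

The Hessian at 0 is [[0, 0], [0, 0]] of rank 0; hence corank 2.

2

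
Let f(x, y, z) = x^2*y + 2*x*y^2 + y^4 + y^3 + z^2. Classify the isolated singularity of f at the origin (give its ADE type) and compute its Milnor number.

The Hessian of f at 0 is [[0, 0, 0], [0, 0, 0], [0, 0, 2]] with rank 1, so corank 2. A Groebner basis of the Jacobian ideal J(f) in C{x,y,z} is {x^3 - x^2/4 + y^2/4, x^2/4 + y^3 - y^2/4, x*y + y^2, z}; counting standard monomials gives mu = 5. Corank 2; j^3 = y*(x + y)^2 has shape L^2 M (L != M), so D-series; mu = 5 gives D_5.

Type D_{5}, Milnor number mu = 5.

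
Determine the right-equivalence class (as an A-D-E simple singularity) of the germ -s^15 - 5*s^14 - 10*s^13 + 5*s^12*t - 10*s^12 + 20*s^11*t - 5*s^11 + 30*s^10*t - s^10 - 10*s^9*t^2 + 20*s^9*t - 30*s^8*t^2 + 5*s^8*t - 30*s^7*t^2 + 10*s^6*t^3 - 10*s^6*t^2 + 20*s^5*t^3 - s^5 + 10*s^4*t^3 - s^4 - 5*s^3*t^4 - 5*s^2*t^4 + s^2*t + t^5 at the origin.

D_{6}

The Hessian of f at 0 is [[0, 0], [0, 0]] with rank 0, so corank 2. A Groebner basis of the Jacobian ideal J(f) in C{s,t} is {s^2/5 + t^4, s^3, s*t}; counting standard monomials gives mu = 6. Corank 2; j^3 = s^2*t has shape L^2 M (L != M), so D-series; mu = 6 gives D_6.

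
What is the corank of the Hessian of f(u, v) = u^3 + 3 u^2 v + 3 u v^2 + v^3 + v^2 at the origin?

Hessian at 0 has rank 1.

1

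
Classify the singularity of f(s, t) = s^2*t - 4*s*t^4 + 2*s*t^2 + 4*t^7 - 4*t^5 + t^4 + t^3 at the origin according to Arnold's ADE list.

D_{5}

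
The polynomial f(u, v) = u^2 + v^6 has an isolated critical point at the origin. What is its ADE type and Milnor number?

The Hessian of f at 0 has rank 1. Corank 1: A-series; mu = 5 gives A_5.

Type A_{5}, Milnor number mu = 5.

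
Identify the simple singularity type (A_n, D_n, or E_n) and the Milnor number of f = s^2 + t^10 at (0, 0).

The Hessian of f at 0 has rank 1. Corank 1: A-series; mu = 9 gives A_9.

Type A_9, Milnor number mu = 9.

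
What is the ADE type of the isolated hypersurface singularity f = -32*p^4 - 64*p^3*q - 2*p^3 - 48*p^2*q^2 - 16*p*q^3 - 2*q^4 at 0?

The Hessian of f at 0 has rank 0. Corank 2; j^3 = -2*p^3 is a perfect cube, so E-series; the 4-jet and mu = 6 give E_6.

E6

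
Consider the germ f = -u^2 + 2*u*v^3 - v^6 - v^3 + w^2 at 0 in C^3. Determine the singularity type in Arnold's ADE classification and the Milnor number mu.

Type A_{2}, Milnor number mu = 2.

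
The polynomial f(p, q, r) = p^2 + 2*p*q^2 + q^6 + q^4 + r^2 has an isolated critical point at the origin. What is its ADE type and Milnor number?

Type A_5, Milnor number mu = 5.

The Hessian of f at 0 is [[2, 0, 0], [0, 0, 0], [0, 0, 2]] with rank 2, so corank 1. A Groebner basis of the Jacobian ideal J(f) in C{p,q,r} is {p^3, p^2*q, p + q^2, r}; counting standard monomials gives mu = 5. Corank 1: A-series; mu = 5 gives A_5.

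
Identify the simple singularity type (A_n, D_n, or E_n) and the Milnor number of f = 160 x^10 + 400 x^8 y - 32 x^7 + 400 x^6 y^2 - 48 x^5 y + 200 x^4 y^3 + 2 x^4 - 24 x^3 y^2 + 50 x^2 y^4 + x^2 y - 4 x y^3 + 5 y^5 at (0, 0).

Type D_6, Milnor number mu = 6.

The Hessian of f at 0 is [[0, 0], [0, 0]] with rank 0, so corank 2. A Groebner basis of the Jacobian ideal J(f) in C{x,y} is {x^3, x^2*y, 2*x^2 + x*y^2, -x*y/2 + y^3}; counting standard monomials gives mu = 6. Corank 2; j^3 = x^2*y has shape L^2 M (L != M), so D-series; mu = 6 gives D_6.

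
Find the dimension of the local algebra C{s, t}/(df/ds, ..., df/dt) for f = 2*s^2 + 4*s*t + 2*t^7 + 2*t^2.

6

The Hessian of f at 0 has rank 1. Corank 1: A-series; mu = 6 gives A_6.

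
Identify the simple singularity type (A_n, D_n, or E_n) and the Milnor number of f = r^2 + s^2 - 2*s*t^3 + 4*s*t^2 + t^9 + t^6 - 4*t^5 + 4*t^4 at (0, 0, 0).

Type A8, Milnor number mu = 8.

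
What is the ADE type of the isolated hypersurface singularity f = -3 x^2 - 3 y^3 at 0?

The Hessian of f at 0 is [[-6, 0], [0, 0]] with rank 1, so corank 1. A Groebner basis of the Jacobian ideal J(f) in C{x,y} is {y^2, x}; counting standard monomials gives mu = 2. Corank 1: A-series; mu = 2 gives A_2.

A_{2}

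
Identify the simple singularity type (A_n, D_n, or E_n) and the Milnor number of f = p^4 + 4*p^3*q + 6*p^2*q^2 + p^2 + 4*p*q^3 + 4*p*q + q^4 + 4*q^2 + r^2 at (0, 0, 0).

The Hessian of f at 0 is [[2, 4, 0], [4, 8, 0], [0, 0, 2]] with rank 2, so corank 1. A Groebner basis of the Jacobian ideal J(f) in C{p,q,r} is {q^3, p + 2*q, r}; counting standard monomials gives mu = 3. Corank 1: A-series; mu = 3 gives A_3.

Type A3, Milnor number mu = 3.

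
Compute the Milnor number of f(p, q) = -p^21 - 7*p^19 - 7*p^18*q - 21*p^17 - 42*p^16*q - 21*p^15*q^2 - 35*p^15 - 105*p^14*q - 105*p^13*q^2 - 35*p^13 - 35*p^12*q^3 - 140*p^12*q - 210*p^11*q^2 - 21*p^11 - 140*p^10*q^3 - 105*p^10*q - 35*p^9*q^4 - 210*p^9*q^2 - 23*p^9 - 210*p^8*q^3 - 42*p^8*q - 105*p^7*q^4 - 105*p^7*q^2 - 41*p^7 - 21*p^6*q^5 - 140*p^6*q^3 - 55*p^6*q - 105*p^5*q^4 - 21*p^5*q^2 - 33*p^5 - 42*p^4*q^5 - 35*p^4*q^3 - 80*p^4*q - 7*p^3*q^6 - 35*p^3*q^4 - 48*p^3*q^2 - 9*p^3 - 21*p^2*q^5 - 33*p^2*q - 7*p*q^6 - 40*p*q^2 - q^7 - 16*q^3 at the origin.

8

The Hessian of f at 0 has rank 0. Corank 2; j^3 = -(p + q)*(3*p + 4*q)^2 has shape L^2 M (L != M), so D-series; mu = 8 gives D_8.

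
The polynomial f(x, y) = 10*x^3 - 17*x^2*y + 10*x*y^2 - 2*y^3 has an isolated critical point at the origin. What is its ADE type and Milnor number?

The Hessian of f at 0 is [[0, 0], [0, 0]] with rank 0, so corank 2. A Groebner basis of the Jacobian ideal J(f) in C{x,y} is {y^3, x^2 - 2*y^2/11, x*y - 5*y^2/11}; counting standard monomials gives mu = 4. Corank 2; j^3 = (2*x - y)*(5*x^2 - 6*x*y + 2*y^2) splits into three distinct lines over C (the quadratic factor has nonzero discriminant), so D_4.

Type D4, Milnor number mu = 4.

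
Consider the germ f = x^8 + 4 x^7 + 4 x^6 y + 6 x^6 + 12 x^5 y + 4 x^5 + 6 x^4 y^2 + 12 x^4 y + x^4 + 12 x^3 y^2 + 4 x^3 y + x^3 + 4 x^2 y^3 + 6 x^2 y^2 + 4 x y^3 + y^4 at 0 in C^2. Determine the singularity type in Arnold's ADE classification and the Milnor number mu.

The Hessian of f at 0 is [[0, 0], [0, 0]] with rank 0, so corank 2. A Groebner basis of the Jacobian ideal J(f) in C{x,y} is {y^4, x*y^2 + y^3/3, x^2}; counting standard monomials gives mu = 6. Corank 2; j^3 = x^3 is a perfect cube, so E-series; the 4-jet and mu = 6 give E_6.

Type E_{6}, Milnor number mu = 6.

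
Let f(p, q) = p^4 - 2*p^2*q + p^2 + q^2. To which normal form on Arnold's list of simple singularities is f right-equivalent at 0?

A_1

The Hessian of f at 0 has rank 2. Corank 0: nondegenerate Morse point, so A_1.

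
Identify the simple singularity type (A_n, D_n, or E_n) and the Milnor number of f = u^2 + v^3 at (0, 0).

The Hessian of f at 0 has rank 1. Corank 1: A-series; mu = 2 gives A_2.

Type A_2, Milnor number mu = 2.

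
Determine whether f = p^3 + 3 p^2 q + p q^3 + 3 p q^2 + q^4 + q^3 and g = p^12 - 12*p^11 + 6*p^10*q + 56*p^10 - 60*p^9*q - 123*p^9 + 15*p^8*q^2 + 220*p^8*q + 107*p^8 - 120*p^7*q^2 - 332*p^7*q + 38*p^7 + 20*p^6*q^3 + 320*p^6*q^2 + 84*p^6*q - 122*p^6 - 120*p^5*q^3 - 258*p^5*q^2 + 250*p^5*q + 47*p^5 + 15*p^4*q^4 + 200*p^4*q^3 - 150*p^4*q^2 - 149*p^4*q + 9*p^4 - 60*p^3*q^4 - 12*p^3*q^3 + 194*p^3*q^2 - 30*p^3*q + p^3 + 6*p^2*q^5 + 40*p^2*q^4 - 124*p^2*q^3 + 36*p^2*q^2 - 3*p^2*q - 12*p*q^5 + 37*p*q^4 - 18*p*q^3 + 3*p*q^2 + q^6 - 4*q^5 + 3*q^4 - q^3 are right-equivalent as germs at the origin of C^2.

The Hessian of f at 0 is [[0, 0], [0, 0]] with rank 0, so corank 2. A Groebner basis of the Jacobian ideal J(f) in C{p,q} is {p^3 + 3*p^2*q + 6*p^2 + 12*p*q + 6*q^2, -3*p^2 + p*q^2 - 6*p*q - 3*q^2, 3*p^2 + 6*p*q + q^3 + 3*q^2}; counting standard monomials gives mu = 7. Corank 2; j^3 = (p + q)^3 is a perfect cube, so E-series; the 4-jet and mu = 7 give E_7. The Hessian of g at 0 is [[0, 0], [0, 0]] with rank 0, so corank 2. A Groebner basis of the Jacobian ideal J(g) in C{p,q} is {7*p^2/4 + p*q^3 - 7*p*q/2 + 7*q^2/4, 2*p^2 - 4*p*q + q^4 + 2*q^2, p^3 - 3*p*q^2 + 2*q^3, p^2*q - 2*p*q^2 + q^3}; counting standard monomials gives mu = 8. Corank 2; j^3 = (p - q)^3 is a perfect cube, so E-series; the 5-jet and mu = 8 give E_8. f is E_7 but g is E_8, hence not right-equivalent.

No.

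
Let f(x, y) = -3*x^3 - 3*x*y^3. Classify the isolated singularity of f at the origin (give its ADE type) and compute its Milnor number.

The Hessian of f at 0 is [[0, 0], [0, 0]] with rank 0, so corank 2. A Groebner basis of the Jacobian ideal J(f) in C{x,y} is {x^3, x*y^2, 3*x^2 + y^3}; counting standard monomials gives mu = 7. Corank 2; j^3 = -3*x^3 is a perfect cube, so E-series; the 4-jet and mu = 7 give E_7.

Type E_{7}, Milnor number mu = 7.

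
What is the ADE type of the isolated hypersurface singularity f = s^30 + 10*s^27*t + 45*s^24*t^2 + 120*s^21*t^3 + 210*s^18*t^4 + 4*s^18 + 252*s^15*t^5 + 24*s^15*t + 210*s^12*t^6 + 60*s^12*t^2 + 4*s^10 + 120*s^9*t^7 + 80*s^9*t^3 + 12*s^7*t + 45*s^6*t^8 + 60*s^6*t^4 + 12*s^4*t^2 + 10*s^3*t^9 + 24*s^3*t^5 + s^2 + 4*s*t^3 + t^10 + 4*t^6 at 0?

A_9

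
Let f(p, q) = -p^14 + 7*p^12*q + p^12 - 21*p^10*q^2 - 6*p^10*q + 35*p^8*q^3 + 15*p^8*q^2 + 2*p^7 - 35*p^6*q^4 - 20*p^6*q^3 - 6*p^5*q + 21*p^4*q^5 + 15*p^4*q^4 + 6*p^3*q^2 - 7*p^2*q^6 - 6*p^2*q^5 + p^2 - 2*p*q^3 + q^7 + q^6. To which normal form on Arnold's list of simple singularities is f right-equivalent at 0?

A_6

The Hessian of f at 0 has rank 1. Corank 1: A-series; mu = 6 gives A_6.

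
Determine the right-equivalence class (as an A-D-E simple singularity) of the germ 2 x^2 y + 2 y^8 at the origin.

The Hessian of f at 0 is [[0, 0], [0, 0]] with rank 0, so corank 2. A Groebner basis of the Jacobian ideal J(f) in C{x,y} is {x^2/8 + y^7, x^3, x*y}; counting standard monomials gives mu = 9. Corank 2; j^3 = 2*x^2*y has shape L^2 M (L != M), so D-series; mu = 9 gives D_9.

D9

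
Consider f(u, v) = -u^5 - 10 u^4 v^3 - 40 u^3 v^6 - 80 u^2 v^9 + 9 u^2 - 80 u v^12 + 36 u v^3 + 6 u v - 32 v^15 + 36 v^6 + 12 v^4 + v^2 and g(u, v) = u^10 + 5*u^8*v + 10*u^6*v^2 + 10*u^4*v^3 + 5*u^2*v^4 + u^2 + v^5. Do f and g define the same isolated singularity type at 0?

Yes.

The Hessian of f at 0 has rank 1. Corank 1: A-series; mu = 4 gives A_4. The Hessian of g at 0 has rank 1. Corank 1: A-series; mu = 4 gives A_4. Both have type A_4, hence right-equivalent.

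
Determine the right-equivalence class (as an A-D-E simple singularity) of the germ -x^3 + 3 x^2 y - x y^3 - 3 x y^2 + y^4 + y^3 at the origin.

E_{7}

The Hessian of f at 0 has rank 0. Corank 2; j^3 = -(x - y)^3 is a perfect cube, so E-series; the 4-jet and mu = 7 give E_7.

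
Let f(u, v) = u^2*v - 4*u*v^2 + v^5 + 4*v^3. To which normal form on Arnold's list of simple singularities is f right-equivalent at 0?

D6

The Hessian of f at 0 is [[0, 0], [0, 0]] with rank 0, so corank 2. A Groebner basis of the Jacobian ideal J(f) in C{u,v} is {u^2/5 + v^4 - 4*v^2/5, u^3 - 8*v^3, u*v - 2*v^2}; counting standard monomials gives mu = 6. Corank 2; j^3 = v*(u - 2*v)^2 has shape L^2 M (L != M), so D-series; mu = 6 gives D_6.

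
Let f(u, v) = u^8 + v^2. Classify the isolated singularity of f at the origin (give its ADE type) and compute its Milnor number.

Type A7, Milnor number mu = 7.

The Hessian of f at 0 is [[0, 0], [0, 2]] with rank 1, so corank 1. A Groebner basis of the Jacobian ideal J(f) in C{u,v} is {u^7, v}; counting standard monomials gives mu = 7. Corank 1: A-series; mu = 7 gives A_7.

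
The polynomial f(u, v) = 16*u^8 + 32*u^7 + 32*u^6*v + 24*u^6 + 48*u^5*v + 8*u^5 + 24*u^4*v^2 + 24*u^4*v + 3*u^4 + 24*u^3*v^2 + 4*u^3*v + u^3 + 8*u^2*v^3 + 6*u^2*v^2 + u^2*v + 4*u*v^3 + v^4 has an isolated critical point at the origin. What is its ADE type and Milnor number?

Type D5, Milnor number mu = 5.

The Hessian of f at 0 is [[0, 0], [0, 0]] with rank 0, so corank 2. A Groebner basis of the Jacobian ideal J(f) in C{u,v} is {u*v^2, -u*v/4 + v^3, u^2 + u*v}; counting standard monomials gives mu = 5. Corank 2; j^3 = u^2*(u + v) has shape L^2 M (L != M), so D-series; mu = 5 gives D_5.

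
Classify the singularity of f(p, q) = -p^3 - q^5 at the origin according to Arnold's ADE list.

The Hessian of f at 0 has rank 0. Corank 2; j^3 = -p^3 is a perfect cube, so E-series; the 5-jet and mu = 8 give E_8.

E8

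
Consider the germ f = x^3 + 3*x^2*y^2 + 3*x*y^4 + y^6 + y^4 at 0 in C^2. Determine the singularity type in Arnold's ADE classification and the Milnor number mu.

The Hessian of f at 0 has rank 0. Corank 2; j^3 = x^3 is a perfect cube, so E-series; the 4-jet and mu = 6 give E_6.

Type E_{6}, Milnor number mu = 6.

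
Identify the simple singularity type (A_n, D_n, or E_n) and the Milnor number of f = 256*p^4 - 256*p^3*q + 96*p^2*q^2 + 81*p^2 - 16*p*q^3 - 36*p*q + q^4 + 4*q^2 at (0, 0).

Type A_{3}, Milnor number mu = 3.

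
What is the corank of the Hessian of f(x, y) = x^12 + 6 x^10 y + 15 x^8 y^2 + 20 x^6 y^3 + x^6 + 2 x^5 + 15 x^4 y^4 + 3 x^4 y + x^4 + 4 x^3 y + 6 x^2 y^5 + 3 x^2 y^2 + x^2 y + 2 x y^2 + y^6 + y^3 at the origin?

2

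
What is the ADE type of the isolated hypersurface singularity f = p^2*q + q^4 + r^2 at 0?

D5

The Hessian of f at 0 has rank 1. Corank 2; j^3 = p^2*q has shape L^2 M (L != M), so D-series; mu = 5 gives D_5.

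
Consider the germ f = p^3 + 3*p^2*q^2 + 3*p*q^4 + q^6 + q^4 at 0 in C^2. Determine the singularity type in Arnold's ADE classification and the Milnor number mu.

The Hessian of f at 0 has rank 0. Corank 2; j^3 = p^3 is a perfect cube, so E-series; the 4-jet and mu = 6 give E_6.

Type E_{6}, Milnor number mu = 6.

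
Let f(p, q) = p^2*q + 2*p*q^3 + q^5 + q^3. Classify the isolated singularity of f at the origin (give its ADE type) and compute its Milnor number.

Type D_4, Milnor number mu = 4.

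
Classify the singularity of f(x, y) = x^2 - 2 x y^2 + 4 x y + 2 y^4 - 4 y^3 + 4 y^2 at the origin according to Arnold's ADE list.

The Hessian of f at 0 is [[2, 4], [4, 8]] with rank 1, so corank 1. A Groebner basis of the Jacobian ideal J(f) in C{x,y} is {x^2 - 4*x - 8*y, x*y + 2*x + 4*y, -x + y^2 - 2*y}; counting standard monomials gives mu = 3. Corank 1: A-series; mu = 3 gives A_3.

A_3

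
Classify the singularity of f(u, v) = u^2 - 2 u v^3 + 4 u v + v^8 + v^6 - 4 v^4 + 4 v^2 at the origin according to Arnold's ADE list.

A7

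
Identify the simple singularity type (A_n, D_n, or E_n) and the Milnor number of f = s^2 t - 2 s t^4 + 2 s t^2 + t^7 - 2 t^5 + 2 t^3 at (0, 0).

Type D4, Milnor number mu = 4.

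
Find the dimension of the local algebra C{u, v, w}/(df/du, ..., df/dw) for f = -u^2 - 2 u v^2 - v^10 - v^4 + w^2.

9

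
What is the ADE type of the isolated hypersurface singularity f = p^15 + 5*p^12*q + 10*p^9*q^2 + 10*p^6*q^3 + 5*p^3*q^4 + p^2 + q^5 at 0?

The Hessian of f at 0 has rank 1. Corank 1: A-series; mu = 4 gives A_4.

A_{4}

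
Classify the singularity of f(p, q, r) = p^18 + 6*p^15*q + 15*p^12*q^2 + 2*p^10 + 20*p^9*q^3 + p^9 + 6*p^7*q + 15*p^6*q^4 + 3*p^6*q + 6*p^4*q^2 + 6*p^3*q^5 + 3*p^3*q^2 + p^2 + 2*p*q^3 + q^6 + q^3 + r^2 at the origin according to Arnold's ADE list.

The Hessian of f at 0 has rank 2. Corank 1: A-series; mu = 2 gives A_2.

A2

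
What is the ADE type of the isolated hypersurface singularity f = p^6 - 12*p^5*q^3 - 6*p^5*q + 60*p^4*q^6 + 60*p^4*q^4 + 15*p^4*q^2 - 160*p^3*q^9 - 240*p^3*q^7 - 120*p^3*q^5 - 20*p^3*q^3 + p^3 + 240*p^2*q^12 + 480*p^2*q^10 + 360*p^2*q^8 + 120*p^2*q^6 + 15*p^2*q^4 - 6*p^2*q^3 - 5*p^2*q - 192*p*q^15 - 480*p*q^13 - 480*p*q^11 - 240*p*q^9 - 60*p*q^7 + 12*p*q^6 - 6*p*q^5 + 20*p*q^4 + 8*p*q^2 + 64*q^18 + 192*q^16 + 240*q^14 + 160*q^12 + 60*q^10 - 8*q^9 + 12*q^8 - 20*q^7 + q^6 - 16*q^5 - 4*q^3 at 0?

D7

The Hessian of f at 0 has rank 0. Corank 2; j^3 = (p - 2*q)^2*(p - q) has shape L^2 M (L != M), so D-series; mu = 7 gives D_7.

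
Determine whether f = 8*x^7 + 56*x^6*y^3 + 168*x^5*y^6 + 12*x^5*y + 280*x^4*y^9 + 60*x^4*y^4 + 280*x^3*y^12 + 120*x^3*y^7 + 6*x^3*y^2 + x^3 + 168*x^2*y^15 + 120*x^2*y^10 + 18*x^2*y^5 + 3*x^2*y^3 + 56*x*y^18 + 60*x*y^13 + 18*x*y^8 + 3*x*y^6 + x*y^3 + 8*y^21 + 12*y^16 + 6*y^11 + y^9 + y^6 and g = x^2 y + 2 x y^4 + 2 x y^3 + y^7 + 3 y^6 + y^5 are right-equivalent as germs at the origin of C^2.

The Hessian of f at 0 is [[0, 0], [0, 0]] with rank 0, so corank 2. A Groebner basis of the Jacobian ideal J(f) in C{x,y} is {x^3, x*y^2, 3*x^2 + y^3}; counting standard monomials gives mu = 7. Corank 2; j^3 = x^3 is a perfect cube, so E-series; the 4-jet and mu = 7 give E_7. The Hessian of g at 0 is [[0, 0], [0, 0]] with rank 0, so corank 2. A Groebner basis of the Jacobian ideal J(g) in C{x,y} is {x*y + y^4 + y^3, x^3, x^2*y + x^2/4 + x*y/4 + y^3/4, -x^2/4 + x*y^2 - 5*x*y/4 - 5*y^3/4}; counting standard monomials gives mu = 7. Corank 2; j^3 = x^2*y has shape L^2 M (L != M), so D-series; mu = 7 gives D_7. f is E_7 but g is D_7, hence not right-equivalent.

No.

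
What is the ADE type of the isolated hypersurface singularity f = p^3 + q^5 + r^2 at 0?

E_{8}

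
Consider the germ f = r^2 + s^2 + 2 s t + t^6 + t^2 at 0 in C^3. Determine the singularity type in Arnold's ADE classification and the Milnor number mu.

The Hessian of f at 0 has rank 2. Corank 1: A-series; mu = 5 gives A_5.

Type A_5, Milnor number mu = 5.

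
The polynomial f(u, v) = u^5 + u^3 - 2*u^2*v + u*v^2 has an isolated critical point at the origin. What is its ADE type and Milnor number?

The Hessian of f at 0 is [[0, 0], [0, 0]] with rank 0, so corank 2. A Groebner basis of the Jacobian ideal J(f) in C{u,v} is {-u*v/5 + v^4 + v^2/5, u*v^2 - v^3, u^2 - u*v}; counting standard monomials gives mu = 6. Corank 2; j^3 = u*(u - v)^2 has shape L^2 M (L != M), so D-series; mu = 6 gives D_6.

Type D_6, Milnor number mu = 6.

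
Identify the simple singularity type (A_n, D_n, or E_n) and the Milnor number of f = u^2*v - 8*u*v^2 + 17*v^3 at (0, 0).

Type D_4, Milnor number mu = 4.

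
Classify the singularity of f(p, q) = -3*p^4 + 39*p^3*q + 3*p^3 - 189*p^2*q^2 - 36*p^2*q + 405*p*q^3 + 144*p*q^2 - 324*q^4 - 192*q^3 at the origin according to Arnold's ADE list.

E_{7}

The Hessian of f at 0 has rank 0. Corank 2; j^3 = 3*(p - 4*q)^3 is a perfect cube, so E-series; the 4-jet and mu = 7 give E_7.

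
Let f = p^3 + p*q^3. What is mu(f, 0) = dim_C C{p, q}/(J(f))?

7

The Hessian of f at 0 has rank 0. Corank 2; j^3 = p^3 is a perfect cube, so E-series; the 4-jet and mu = 7 give E_7.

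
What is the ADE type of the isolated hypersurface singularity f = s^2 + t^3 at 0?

A2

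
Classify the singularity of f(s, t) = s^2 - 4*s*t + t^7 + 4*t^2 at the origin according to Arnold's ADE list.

A_6

The Hessian of f at 0 has rank 1. Corank 1: A-series; mu = 6 gives A_6.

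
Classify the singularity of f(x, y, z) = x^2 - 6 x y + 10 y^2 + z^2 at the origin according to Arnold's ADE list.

The Hessian of f at 0 is [[2, -6, 0], [-6, 20, 0], [0, 0, 2]] with rank 3, so corank 0. A Groebner basis of the Jacobian ideal J(f) in C{x,y,z} is {x, y, z}; counting standard monomials gives mu = 1. Corank 0: nondegenerate Morse point, so A_1.

A_1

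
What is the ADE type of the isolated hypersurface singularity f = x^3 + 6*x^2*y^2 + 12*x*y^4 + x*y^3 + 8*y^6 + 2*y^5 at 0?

E7

The Hessian of f at 0 has rank 0. Corank 2; j^3 = x^3 is a perfect cube, so E-series; the 4-jet and mu = 7 give E_7.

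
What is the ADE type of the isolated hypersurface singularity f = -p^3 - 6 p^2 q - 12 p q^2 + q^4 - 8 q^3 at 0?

E_6

The Hessian of f at 0 is [[0, 0], [0, 0]] with rank 0, so corank 2. A Groebner basis of the Jacobian ideal J(f) in C{p,q} is {q^3, p^2 + 4*p*q + 4*q^2}; counting standard monomials gives mu = 6. Corank 2; j^3 = -(p + 2*q)^3 is a perfect cube, so E-series; the 4-jet and mu = 6 give E_6.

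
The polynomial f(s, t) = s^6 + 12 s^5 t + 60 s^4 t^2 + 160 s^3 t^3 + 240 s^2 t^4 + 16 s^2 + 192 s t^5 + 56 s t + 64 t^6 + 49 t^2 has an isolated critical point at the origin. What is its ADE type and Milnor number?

The Hessian of f at 0 is [[32, 56], [56, 98]] with rank 1, so corank 1. A Groebner basis of the Jacobian ideal J(f) in C{s,t} is {t^5, s + 7*t/4}; counting standard monomials gives mu = 5. Corank 1: A-series; mu = 5 gives A_5.

Type A5, Milnor number mu = 5.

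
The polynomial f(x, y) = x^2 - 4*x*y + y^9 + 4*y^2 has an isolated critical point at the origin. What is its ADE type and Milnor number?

Type A_{8}, Milnor number mu = 8.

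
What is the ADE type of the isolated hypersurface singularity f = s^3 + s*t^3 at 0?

E_{7}

The Hessian of f at 0 has rank 0. Corank 2; j^3 = s^3 is a perfect cube, so E-series; the 4-jet and mu = 7 give E_7.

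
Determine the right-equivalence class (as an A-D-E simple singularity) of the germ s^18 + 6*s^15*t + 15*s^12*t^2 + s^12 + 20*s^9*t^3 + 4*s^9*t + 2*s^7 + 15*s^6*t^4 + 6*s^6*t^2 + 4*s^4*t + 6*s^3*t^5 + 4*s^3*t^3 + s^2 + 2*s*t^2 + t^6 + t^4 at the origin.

A_5

The Hessian of f at 0 has rank 1. Corank 1: A-series; mu = 5 gives A_5.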